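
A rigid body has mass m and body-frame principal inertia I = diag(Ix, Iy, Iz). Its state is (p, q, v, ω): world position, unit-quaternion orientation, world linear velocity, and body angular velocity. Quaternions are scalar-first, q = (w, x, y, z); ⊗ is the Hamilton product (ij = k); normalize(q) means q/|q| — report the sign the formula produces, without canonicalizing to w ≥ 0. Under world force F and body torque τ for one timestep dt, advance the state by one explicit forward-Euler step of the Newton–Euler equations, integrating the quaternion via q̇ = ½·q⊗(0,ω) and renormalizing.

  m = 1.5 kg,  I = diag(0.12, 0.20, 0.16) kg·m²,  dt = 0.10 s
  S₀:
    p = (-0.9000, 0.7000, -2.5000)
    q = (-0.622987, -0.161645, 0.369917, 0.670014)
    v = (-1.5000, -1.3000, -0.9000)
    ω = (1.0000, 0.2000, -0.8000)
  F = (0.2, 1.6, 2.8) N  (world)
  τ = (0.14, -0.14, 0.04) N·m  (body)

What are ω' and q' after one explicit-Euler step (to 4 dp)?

ω' = (1.1113, 0.1140, -0.7850)
q' = (-0.5906, -0.2138, 0.3899, 0.6734)

precession coupling ω×(Iω) = (0.0064, 0.0320, 0.0160)
(τ − ω×Iω)/I = (1.1133, -0.8600, 0.1500)
new body rate ω' = (1.1113, 0.1140, -0.7850)
2q̇ = q⊗(0,ω) = (0.6236728, -1.0529234, 0.4161006, 0.0961436)
q + ½dt·q⊗(0,ω), renormalized = (-0.5906, -0.2138, 0.3899, 0.6734)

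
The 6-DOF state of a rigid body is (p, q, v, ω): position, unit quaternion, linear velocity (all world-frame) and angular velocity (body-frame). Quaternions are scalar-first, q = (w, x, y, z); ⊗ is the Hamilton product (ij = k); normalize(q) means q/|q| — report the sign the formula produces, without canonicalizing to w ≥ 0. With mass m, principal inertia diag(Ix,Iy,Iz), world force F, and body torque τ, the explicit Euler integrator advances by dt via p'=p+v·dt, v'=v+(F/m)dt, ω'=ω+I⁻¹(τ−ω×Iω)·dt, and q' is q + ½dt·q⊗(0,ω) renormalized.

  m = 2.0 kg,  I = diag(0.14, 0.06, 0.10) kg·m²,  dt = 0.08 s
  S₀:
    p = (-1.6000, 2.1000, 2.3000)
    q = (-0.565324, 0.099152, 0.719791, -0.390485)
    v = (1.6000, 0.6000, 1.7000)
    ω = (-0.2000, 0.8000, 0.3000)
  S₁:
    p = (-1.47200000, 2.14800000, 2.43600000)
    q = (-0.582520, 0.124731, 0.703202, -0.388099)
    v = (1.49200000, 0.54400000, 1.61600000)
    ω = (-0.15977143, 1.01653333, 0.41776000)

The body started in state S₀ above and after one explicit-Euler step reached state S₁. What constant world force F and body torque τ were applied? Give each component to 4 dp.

Δω = ω₁−ω₀ = (0.04022857, 0.21653333, 0.11776000)
gyro term ω₀×Iω₀ = (0.0096, -0.0024, 0.0128)
I·α + gyro = (0.0800, 0.1600, 0.1600)
velocity change Δv = (-0.10800000, -0.05600000, -0.08400000)
m·(v₁−v₀)/dt = (-2.7000, -1.4000, -2.1000)

F = (-2.7000, -1.4000, -2.1000)
τ = (0.0800, 0.1600, 0.1600)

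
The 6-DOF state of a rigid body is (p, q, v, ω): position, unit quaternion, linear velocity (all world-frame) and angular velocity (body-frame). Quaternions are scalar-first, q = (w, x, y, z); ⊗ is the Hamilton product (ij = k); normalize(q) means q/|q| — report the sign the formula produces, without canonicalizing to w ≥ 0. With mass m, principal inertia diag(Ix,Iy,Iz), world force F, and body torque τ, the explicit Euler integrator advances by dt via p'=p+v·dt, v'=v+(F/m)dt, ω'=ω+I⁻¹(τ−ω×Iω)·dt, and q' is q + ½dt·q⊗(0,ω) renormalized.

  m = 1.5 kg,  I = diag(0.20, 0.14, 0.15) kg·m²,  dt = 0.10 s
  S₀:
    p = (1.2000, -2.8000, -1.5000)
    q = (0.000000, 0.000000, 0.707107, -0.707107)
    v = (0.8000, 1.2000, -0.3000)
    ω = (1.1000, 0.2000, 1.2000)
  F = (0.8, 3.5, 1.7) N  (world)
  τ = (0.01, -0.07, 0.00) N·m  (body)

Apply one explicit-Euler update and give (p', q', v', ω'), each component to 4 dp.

(τ − ω×Iω)/I = (0.0380, -0.9714, 0.0880)
ω' = ω + α·dt = (1.1038, 0.1029, 1.2088)
q⊗(0,ω) = (0.7071070, 0.9899498, -0.7778177, -0.7778177)
updated quaternion q' = (0.0352, 0.0493, 0.6660, -0.7435)
a = F/m = (0.5333, 2.3333, 1.1333)
new position p' = (1.2800, -2.6800, -1.5300)
v + (F/m)dt = (0.8533, 1.4333, -0.1867)

p' = (1.2800, -2.6800, -1.5300)
q' = (0.0352, 0.0493, 0.6660, -0.7435)
v' = (0.8533, 1.4333, -0.1867)
ω' = (1.1038, 0.1029, 1.2088)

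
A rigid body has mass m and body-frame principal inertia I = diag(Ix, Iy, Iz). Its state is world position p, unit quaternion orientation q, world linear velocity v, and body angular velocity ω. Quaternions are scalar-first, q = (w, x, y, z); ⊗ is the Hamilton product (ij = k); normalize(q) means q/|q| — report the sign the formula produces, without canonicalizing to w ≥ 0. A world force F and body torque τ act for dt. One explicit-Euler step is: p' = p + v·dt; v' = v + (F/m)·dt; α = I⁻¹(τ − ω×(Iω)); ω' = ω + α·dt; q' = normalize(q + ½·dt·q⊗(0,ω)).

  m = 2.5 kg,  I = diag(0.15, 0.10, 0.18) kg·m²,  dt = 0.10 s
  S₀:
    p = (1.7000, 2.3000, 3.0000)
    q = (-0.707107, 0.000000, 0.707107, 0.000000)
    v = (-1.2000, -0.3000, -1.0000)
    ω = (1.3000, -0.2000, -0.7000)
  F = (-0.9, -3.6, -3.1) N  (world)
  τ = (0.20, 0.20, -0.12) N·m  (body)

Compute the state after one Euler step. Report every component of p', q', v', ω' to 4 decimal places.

p' = (1.5800, 2.2700, 2.9000)
q' = (-0.6981, -0.0705, 0.7122, -0.0212)
v' = (-1.2360, -0.4440, -1.1240)
ω' = (1.4259, -0.0273, -0.7739)

gyro term ω×Iω = (0.0112, 0.0273, 0.0130)
angular accel α = (1.2587, 1.7270, -0.7389)
new body rate ω' = (1.4259, -0.0273, -0.7739)
Hamilton product q⊗(0,ω) = (0.1414214, -1.4142140, 0.1414214, -0.4242642)
q' = normalize(q + ½dt·q⊗(0,ω)) = (-0.6981, -0.0705, 0.7122, -0.0212)
a = (-0.3600, -1.4400, -1.2400)
p + v·dt = (1.5800, 2.2700, 2.9000)
new velocity v' = (-1.2360, -0.4440, -1.1240)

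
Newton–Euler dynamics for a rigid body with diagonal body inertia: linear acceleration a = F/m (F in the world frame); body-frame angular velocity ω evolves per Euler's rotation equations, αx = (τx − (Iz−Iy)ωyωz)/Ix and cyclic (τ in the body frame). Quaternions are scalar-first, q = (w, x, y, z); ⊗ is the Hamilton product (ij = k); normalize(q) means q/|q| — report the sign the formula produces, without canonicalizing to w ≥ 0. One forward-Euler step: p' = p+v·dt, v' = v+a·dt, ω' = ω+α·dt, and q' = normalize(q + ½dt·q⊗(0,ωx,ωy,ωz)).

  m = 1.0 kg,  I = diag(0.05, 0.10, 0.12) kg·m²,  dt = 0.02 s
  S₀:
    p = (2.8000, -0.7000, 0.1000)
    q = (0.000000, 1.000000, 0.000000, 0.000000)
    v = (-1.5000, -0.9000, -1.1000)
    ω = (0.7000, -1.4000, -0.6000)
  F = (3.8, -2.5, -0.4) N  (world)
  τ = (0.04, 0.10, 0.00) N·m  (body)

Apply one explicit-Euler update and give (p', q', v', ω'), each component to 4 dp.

(τ − ω×Iω)/I = (0.4640, 0.7060, 0.4083)
ω' = ω + α·dt = (0.7093, -1.3859, -0.5918)
q⊗(0,ω) = (-0.7000000, 0.0000000, 0.6000000, -1.4000000)
q' = normalize(q + ½dt·q⊗(0,ω)) = (-0.0070, 0.9999, 0.0060, -0.0140)
a = F/m = (3.8000, -2.5000, -0.4000)
p' = p + v·dt = (2.7700, -0.7180, 0.0780)
new velocity v' = (-1.4240, -0.9500, -1.1080)

p' = (2.7700, -0.7180, 0.0780)
q' = (-0.0070, 0.9999, 0.0060, -0.0140)
v' = (-1.4240, -0.9500, -1.1080)
ω' = (0.7093, -1.3859, -0.5918)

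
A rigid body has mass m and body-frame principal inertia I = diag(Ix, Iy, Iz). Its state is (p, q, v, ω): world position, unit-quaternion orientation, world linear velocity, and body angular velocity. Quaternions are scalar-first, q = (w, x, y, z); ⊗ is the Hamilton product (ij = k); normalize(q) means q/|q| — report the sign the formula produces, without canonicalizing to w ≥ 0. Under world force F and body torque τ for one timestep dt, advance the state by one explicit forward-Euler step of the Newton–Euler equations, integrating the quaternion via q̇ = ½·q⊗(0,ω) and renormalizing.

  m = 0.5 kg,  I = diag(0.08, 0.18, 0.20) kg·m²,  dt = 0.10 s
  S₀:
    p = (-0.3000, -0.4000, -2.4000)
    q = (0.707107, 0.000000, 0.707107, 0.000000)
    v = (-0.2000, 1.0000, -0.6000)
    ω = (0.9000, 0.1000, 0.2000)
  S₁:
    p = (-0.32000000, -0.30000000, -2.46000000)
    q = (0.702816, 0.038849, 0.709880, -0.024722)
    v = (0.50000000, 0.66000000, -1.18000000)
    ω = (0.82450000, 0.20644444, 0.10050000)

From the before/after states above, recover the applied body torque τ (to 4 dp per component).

τ = (-0.0600, 0.1700, -0.1900)

ω₁ − ω₀ = (-0.07550000, 0.10644444, -0.09950000)
gyro term ω₀×Iω₀ = (0.0004, -0.0216, 0.0090)
applied torque τ = (-0.0600, 0.1700, -0.1900)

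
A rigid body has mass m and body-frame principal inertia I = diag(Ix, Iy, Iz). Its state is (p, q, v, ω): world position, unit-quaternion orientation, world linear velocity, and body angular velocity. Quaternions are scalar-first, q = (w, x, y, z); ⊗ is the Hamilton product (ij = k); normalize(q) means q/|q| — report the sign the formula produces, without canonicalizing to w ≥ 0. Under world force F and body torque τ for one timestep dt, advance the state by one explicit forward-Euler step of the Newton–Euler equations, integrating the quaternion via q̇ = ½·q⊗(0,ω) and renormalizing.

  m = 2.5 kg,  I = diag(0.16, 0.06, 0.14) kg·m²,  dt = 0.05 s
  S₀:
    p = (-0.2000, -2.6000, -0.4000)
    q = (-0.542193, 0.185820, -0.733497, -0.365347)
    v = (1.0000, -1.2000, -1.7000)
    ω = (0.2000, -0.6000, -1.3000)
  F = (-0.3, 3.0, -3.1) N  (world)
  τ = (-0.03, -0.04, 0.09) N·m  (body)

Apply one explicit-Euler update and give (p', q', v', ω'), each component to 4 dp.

p' = (-0.1500, -2.6600, -0.4850)
q' = (-0.5656, 0.2013, -0.7207, -0.3466)
v' = (0.9940, -1.1400, -1.7620)
ω' = (0.1711, -0.6290, -1.2721)

a = (-0.1200, 1.2000, -1.2400)
p + v·dt = (-0.1500, -2.6600, -0.4850)
v' = v + a·dt = (0.9940, -1.1400, -1.7620)
ω×(Iω) gyroscopic = (0.0624, -0.0052, 0.0120)
(τ − ω×Iω)/I = (-0.5775, -0.5800, 0.5571)
ω' = ω + α·dt = (0.1711, -0.6290, -1.2721)
2q̇ = q⊗(0,ω) = (-0.9522133, 0.6258993, 0.4938124, 0.7400583)
q + ½dt·q⊗(0,ω), renormalized = (-0.5656, 0.2013, -0.7207, -0.3466)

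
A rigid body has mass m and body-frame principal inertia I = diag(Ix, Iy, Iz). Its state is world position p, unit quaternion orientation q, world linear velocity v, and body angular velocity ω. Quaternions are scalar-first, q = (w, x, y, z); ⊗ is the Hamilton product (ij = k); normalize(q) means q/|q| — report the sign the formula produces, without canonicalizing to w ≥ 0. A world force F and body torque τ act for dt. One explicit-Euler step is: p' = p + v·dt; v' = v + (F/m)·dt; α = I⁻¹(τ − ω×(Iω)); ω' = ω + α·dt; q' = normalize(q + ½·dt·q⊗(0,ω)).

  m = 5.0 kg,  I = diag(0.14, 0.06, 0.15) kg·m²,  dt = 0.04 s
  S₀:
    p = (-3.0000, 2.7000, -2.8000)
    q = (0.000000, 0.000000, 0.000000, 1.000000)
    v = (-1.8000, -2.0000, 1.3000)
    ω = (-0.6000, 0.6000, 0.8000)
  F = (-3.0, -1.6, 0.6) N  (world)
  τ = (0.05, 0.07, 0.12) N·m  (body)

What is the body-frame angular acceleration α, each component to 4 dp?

α = (0.0486, 1.0867, 0.6080)

ω×(Iω) gyroscopic = (0.0432, 0.0048, 0.0288)
α = I⁻¹(τ − ω×Iω) = (0.0486, 1.0867, 0.6080)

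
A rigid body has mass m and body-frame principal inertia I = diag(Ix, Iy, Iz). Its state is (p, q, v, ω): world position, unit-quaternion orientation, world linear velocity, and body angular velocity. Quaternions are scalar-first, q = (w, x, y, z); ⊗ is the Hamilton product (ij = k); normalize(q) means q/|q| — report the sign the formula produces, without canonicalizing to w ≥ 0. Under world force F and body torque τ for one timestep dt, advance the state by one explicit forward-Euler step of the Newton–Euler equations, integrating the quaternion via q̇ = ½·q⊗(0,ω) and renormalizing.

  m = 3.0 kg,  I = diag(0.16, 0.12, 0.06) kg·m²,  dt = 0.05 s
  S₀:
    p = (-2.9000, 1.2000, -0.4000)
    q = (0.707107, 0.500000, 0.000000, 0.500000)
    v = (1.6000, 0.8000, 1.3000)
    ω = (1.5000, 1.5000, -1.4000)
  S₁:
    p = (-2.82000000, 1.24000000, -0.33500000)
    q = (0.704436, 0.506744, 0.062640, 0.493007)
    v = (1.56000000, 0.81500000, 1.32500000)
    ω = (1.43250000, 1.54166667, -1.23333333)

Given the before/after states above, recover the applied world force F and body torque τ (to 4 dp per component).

ω₁ − ω₀ = (-0.06750000, 0.04166667, 0.16666667)
ω₀×(Iω₀) = (0.1260, -0.2100, -0.0900)
τ = I·(Δω/dt) + ω₀×(Iω₀) = (-0.0900, -0.1100, 0.1100)
Δv = v₁−v₀ = (-0.04000000, 0.01500000, 0.02500000)
applied force F = (-2.4000, 0.9000, 1.5000)

F = (-2.4000, 0.9000, 1.5000)
τ = (-0.0900, -0.1100, 0.1100)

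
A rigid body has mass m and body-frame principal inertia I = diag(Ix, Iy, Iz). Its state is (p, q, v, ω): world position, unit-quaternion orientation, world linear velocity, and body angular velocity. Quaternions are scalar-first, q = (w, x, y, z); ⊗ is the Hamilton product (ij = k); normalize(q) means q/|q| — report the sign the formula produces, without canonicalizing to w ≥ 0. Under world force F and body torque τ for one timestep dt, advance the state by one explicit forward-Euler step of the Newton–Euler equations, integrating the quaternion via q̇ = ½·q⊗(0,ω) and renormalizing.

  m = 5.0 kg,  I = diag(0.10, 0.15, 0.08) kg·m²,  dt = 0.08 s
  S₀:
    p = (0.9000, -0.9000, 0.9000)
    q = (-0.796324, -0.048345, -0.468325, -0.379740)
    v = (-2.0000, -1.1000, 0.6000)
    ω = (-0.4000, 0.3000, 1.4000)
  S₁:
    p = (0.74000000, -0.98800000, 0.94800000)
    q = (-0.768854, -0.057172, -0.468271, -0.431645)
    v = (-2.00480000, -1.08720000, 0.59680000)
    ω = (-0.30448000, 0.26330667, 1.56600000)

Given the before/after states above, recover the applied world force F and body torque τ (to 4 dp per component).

F = (-0.3000, 0.8000, -0.2000)
τ = (0.0900, -0.0800, 0.1600)

rate change Δω = (0.09552000, -0.03669333, 0.16600000)
gyro term ω₀×Iω₀ = (-0.0294, -0.0112, -0.0060)
applied torque τ = (0.0900, -0.0800, 0.1600)
velocity change Δv = (-0.00480000, 0.01280000, -0.00320000)
applied force F = (-0.3000, 0.8000, -0.2000)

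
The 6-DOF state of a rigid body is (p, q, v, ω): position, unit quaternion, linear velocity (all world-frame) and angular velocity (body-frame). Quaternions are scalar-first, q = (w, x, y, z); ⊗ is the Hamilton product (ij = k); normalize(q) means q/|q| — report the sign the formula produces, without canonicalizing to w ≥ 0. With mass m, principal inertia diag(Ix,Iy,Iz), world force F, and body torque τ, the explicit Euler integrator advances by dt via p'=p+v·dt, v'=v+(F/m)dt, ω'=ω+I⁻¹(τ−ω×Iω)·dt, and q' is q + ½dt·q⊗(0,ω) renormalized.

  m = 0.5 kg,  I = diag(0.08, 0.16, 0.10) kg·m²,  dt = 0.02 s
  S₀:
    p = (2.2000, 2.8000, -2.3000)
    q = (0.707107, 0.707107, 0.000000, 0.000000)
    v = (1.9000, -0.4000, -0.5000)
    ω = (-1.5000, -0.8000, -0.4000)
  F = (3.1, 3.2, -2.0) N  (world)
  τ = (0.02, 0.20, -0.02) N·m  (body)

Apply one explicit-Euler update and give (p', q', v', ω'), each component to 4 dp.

p' = (2.2380, 2.7920, -2.3100)
q' = (0.7176, 0.6964, -0.0028, -0.0085)
v' = (2.0240, -0.2720, -0.5800)
ω' = (-1.4902, -0.7735, -0.4232)

angular accel α = (0.4900, 1.3250, -1.1600)
new body rate ω' = (-1.4902, -0.7735, -0.4232)
Hamilton product q⊗(0,ω) = (1.0606605, -1.0606605, -0.2828428, -0.8485284)
q + ½dt·q⊗(0,ω), renormalized = (0.7176, 0.6964, -0.0028, -0.0085)
linear accel F/m = (6.2000, 6.4000, -4.0000)
new position p' = (2.2380, 2.7920, -2.3100)
new velocity v' = (2.0240, -0.2720, -0.5800)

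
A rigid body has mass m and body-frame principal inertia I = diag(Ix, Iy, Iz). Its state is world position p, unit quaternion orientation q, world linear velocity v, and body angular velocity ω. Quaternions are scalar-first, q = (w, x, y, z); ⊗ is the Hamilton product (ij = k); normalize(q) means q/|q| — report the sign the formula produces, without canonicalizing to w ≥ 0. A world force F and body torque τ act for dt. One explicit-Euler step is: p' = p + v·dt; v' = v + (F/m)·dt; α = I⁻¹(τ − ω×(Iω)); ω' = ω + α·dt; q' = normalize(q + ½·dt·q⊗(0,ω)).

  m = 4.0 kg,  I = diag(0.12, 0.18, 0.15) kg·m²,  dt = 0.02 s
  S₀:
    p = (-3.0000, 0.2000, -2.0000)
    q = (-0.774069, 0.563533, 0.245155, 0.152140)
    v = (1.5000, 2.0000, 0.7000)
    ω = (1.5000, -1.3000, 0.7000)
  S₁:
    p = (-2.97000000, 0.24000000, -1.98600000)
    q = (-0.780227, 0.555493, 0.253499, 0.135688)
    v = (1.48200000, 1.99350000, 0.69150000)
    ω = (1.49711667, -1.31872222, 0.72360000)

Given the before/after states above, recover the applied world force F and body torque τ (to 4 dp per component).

Δv = v₁−v₀ = (-0.01800000, -0.00650000, -0.00850000)
applied force F = (-3.6000, -1.3000, -1.7000)
ω₁ − ω₀ = (-0.00288333, -0.01872222, 0.02360000)
ω₀×(Iω₀) = (0.0273, -0.0315, -0.1170)
I·α + gyro = (0.0100, -0.2000, 0.0600)

F = (-3.6000, -1.3000, -1.7000)
τ = (0.0100, -0.2000, 0.0600)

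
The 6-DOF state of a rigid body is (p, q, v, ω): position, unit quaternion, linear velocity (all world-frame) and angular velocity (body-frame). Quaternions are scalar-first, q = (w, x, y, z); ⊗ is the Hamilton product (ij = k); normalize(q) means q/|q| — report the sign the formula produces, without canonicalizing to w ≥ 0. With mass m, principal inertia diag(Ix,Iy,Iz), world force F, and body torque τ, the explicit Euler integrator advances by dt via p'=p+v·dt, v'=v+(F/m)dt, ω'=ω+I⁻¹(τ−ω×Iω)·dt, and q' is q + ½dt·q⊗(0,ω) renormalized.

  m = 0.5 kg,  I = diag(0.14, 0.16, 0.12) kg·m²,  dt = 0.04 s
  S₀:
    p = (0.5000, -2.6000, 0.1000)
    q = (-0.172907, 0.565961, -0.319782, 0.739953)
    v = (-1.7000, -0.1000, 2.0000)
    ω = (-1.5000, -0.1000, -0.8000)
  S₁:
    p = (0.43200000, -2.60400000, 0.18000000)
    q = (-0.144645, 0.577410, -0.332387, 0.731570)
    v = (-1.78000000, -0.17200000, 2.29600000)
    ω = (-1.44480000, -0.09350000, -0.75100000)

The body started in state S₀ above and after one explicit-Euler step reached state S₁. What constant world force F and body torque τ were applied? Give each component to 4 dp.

F = (-1.0000, -0.9000, 3.7000)
τ = (0.1900, 0.0500, 0.1500)

v₁ − v₀ = (-0.08000000, -0.07200000, 0.29600000)
m·(v₁−v₀)/dt = (-1.0000, -0.9000, 3.7000)
ω₁ − ω₀ = (0.05520000, 0.00650000, 0.04900000)
ω₀×(Iω₀) = (-0.0032, 0.0240, 0.0030)
I·α + gyro = (0.1900, 0.0500, 0.1500)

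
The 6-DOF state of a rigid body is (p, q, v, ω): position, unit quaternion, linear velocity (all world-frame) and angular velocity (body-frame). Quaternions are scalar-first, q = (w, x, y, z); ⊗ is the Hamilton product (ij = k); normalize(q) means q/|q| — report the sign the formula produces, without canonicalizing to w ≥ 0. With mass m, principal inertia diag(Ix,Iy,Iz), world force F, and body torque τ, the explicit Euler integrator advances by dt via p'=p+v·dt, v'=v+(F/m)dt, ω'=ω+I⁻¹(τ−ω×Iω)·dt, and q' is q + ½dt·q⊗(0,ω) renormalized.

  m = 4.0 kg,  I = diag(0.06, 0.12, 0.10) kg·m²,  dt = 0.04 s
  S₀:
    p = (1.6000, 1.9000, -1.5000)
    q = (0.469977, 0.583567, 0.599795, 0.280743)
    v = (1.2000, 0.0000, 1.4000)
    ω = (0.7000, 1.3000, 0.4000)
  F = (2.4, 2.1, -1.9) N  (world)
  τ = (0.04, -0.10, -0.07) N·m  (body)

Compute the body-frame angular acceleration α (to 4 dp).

precession coupling ω×(Iω) = (-0.0104, -0.0112, 0.0546)
(τ − ω×Iω)/I = (0.8400, -0.7400, -1.2460)

α = (0.8400, -0.7400, -1.2460)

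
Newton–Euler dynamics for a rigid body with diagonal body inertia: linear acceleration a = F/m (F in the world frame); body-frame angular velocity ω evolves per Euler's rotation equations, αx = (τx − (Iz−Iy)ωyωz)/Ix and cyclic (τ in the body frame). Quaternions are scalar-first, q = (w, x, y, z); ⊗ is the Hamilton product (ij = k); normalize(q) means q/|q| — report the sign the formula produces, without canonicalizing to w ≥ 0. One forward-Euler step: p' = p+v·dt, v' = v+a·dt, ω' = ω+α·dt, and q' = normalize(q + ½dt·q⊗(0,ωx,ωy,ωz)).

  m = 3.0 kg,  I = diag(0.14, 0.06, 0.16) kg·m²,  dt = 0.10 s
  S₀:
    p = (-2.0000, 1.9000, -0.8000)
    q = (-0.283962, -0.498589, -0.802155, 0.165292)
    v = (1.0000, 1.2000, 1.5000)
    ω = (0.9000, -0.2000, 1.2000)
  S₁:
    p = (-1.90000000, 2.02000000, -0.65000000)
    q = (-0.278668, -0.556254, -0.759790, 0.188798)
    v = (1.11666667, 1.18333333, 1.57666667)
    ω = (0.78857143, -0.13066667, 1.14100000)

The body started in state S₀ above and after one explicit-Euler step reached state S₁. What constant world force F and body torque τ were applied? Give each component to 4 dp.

rate change Δω = (-0.11142857, 0.06933333, -0.05900000)
ω₀×(Iω₀) = (-0.0240, -0.0216, 0.0144)
I·α + gyro = (-0.1800, 0.0200, -0.0800)
v₁ − v₀ = (0.11666667, -0.01666667, 0.07666667)
F = m·Δv/dt = (3.5000, -0.5000, 2.3000)

F = (3.5000, -0.5000, 2.3000)
τ = (-0.1800, 0.0200, -0.0800)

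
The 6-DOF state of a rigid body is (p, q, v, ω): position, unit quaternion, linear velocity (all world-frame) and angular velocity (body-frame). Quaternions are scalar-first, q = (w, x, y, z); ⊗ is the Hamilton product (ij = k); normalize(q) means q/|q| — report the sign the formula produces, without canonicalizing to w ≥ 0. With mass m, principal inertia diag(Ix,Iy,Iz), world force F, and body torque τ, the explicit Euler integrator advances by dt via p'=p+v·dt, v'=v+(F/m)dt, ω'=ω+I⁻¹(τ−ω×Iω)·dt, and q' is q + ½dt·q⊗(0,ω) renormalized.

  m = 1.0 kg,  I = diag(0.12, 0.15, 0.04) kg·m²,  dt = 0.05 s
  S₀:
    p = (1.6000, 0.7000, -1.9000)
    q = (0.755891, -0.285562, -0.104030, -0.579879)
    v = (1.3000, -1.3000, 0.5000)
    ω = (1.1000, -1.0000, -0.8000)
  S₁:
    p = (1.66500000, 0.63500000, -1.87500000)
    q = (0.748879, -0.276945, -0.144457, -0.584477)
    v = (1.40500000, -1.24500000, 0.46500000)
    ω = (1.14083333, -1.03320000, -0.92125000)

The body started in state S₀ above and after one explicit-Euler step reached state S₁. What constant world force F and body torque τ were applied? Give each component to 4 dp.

F = (2.1000, 1.1000, -0.7000)
τ = (0.0100, -0.1700, -0.1300)

ω₁ − ω₀ = (0.04083333, -0.03320000, -0.12125000)
ω₀×(Iω₀) = (-0.0880, -0.0704, -0.0330)
I·α + gyro = (0.0100, -0.1700, -0.1300)
Δv = v₁−v₀ = (0.10500000, 0.05500000, -0.03500000)
F = m·Δv/dt = (2.1000, 1.1000, -0.7000)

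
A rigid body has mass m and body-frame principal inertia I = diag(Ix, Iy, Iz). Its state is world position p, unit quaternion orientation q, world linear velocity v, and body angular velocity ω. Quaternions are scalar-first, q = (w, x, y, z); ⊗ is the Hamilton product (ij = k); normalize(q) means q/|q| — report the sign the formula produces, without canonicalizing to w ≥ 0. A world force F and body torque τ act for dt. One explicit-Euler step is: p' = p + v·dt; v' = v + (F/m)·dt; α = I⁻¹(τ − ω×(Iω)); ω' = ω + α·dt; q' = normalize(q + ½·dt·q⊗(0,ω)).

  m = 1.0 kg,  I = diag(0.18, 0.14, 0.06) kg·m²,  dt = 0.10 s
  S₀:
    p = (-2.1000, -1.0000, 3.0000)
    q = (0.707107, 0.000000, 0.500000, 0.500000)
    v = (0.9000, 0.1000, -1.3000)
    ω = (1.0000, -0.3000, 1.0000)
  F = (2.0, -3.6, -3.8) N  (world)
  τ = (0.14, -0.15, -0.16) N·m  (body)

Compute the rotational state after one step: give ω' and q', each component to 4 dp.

ω' = (1.0644, -0.4929, 0.7133)
q' = (0.6878, 0.0677, 0.5131, 0.5090)

precession coupling ω×(Iω) = (0.0240, 0.1200, 0.0120)
(τ − ω×Iω)/I = (0.6444, -1.9286, -2.8667)
new body rate ω' = (1.0644, -0.4929, 0.7133)
2q̇ = q⊗(0,ω) = (-0.3500000, 1.3571070, 0.2878679, 0.2071070)
q + ½dt·q⊗(0,ω), renormalized = (0.6878, 0.0677, 0.5131, 0.5090)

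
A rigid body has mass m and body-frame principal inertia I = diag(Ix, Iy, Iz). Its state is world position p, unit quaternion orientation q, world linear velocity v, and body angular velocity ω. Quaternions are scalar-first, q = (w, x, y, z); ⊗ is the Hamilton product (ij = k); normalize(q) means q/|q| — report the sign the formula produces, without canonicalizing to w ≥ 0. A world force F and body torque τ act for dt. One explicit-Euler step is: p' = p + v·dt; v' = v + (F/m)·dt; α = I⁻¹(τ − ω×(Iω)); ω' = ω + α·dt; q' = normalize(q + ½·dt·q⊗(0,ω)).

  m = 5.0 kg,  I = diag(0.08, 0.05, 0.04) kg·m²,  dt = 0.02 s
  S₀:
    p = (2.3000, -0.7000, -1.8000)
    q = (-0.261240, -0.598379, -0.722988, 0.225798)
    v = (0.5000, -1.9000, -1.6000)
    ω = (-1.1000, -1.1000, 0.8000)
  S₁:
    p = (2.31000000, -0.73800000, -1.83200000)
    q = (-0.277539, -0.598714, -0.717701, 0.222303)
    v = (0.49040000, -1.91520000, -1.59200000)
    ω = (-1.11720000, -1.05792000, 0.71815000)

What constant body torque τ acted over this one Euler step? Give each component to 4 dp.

ω₁ − ω₀ = (-0.01720000, 0.04208000, -0.08185000)
ω₀×(Iω₀) = (0.0088, -0.0352, -0.0363)
τ = I·(Δω/dt) + ω₀×(Iω₀) = (-0.0600, 0.0700, -0.2000)

τ = (-0.0600, 0.0700, -0.2000)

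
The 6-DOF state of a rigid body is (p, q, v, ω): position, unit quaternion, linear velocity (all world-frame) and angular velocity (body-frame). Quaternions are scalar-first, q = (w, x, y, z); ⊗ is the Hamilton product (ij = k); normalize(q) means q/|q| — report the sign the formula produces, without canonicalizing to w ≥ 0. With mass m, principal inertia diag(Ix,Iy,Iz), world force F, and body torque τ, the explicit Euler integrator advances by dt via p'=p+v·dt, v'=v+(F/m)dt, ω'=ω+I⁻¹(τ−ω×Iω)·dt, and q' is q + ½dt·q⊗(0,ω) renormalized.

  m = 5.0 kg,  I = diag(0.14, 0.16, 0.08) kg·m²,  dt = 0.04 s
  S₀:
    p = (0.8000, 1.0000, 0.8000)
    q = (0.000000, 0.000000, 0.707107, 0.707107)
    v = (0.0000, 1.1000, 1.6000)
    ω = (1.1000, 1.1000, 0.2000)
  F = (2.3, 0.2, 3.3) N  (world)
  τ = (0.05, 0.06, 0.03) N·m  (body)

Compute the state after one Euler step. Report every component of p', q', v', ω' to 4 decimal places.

a = (0.4600, 0.0400, 0.6600)
p + v·dt = (0.8000, 1.0440, 0.8640)
v + (F/m)dt = (0.0184, 1.1016, 1.6264)
ω×(Iω) gyroscopic = (-0.0176, 0.0132, 0.0242)
(τ − ω×Iω)/I = (0.4829, 0.2925, 0.0725)
new body rate ω' = (1.1193, 1.1117, 0.2029)
2q̇ = q⊗(0,ω) = (-0.9192391, -0.6363963, 0.7778177, -0.7778177)
q' = normalize(q + ½dt·q⊗(0,ω)) = (-0.0184, -0.0127, 0.7223, 0.6912)

p' = (0.8000, 1.0440, 0.8640)
q' = (-0.0184, -0.0127, 0.7223, 0.6912)
v' = (0.0184, 1.1016, 1.6264)
ω' = (1.1193, 1.1117, 0.2029)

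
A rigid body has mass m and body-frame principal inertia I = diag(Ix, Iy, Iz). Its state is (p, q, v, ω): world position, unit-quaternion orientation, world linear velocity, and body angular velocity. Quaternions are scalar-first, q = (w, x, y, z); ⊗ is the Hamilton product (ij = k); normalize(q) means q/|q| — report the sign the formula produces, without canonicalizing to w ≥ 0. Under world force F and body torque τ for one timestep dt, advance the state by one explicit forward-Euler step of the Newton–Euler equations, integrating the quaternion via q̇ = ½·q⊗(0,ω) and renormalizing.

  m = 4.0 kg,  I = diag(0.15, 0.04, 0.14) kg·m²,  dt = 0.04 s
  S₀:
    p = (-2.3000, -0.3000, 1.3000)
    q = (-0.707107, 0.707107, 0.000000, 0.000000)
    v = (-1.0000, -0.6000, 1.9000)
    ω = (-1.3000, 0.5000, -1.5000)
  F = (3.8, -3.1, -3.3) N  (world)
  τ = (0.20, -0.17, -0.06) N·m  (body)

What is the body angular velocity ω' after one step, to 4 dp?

ω' = (-1.2267, 0.3105, -1.5376)

gyro term ω×Iω = (-0.0750, 0.0195, 0.0715)
α = I⁻¹(τ − ω×Iω) = (1.8333, -4.7375, -0.9393)
new body rate ω' = (-1.2267, 0.3105, -1.5376)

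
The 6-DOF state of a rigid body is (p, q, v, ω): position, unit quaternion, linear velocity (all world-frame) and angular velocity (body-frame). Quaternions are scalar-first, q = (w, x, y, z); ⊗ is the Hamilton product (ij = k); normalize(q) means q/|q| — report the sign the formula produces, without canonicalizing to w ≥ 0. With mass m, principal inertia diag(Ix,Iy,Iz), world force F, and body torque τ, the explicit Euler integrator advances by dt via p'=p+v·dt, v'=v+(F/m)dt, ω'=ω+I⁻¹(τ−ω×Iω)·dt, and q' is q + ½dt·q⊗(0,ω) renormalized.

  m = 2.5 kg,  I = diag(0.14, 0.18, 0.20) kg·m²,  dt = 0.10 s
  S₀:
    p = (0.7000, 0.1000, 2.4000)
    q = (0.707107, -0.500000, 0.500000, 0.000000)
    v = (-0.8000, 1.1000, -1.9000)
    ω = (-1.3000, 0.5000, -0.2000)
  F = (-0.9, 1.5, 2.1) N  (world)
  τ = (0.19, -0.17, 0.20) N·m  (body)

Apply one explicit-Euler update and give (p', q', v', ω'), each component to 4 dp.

new position p' = (0.6200, 0.2100, 2.2100)
v' = v + a·dt = (-0.8360, 1.1600, -1.8160)
(τ − ω×Iω)/I = (1.3714, -0.8578, 1.1300)
ω' = ω + α·dt = (-1.1629, 0.4142, -0.0870)
Hamilton product q⊗(0,ω) = (-0.9000000, -1.0192391, 0.2535535, 0.2585786)
q' = normalize(q + ½dt·q⊗(0,ω)) = (0.6605, -0.5496, 0.5114, 0.0129)

p' = (0.6200, 0.2100, 2.2100)
q' = (0.6605, -0.5496, 0.5114, 0.0129)
v' = (-0.8360, 1.1600, -1.8160)
ω' = (-1.1629, 0.4142, -0.0870)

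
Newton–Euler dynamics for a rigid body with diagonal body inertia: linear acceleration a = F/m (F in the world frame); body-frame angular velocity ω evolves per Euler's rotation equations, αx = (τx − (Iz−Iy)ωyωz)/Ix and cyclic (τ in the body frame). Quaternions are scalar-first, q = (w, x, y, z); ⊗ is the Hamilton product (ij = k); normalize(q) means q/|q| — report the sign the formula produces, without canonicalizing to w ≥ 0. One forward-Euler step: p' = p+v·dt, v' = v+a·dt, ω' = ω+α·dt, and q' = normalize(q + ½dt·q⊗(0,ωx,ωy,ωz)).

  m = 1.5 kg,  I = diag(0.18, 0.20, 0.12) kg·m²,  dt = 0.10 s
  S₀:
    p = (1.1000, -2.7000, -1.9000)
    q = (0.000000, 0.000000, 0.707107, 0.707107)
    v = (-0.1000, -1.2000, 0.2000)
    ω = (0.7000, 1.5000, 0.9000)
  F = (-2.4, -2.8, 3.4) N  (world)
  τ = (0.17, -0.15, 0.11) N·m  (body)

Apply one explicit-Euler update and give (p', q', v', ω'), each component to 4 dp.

a = (-1.6000, -1.8667, 2.2667)
p' = p + v·dt = (1.0900, -2.8200, -1.8800)
v + (F/m)dt = (-0.2600, -1.3867, 0.4267)
ω×(Iω) gyroscopic = (-0.1080, 0.0378, 0.0210)
angular accel α = (1.5444, -0.9390, 0.7417)
ω + α·dt = (0.8544, 1.4061, 0.9742)
2q̇ = q⊗(0,ω) = (-1.6970568, -0.4242642, 0.4949749, -0.4949749)
q' = normalize(q + ½dt·q⊗(0,ω)) = (-0.0845, -0.0211, 0.7286, 0.6794)

p' = (1.0900, -2.8200, -1.8800)
q' = (-0.0845, -0.0211, 0.7286, 0.6794)
v' = (-0.2600, -1.3867, 0.4267)
ω' = (0.8544, 1.4061, 0.9742)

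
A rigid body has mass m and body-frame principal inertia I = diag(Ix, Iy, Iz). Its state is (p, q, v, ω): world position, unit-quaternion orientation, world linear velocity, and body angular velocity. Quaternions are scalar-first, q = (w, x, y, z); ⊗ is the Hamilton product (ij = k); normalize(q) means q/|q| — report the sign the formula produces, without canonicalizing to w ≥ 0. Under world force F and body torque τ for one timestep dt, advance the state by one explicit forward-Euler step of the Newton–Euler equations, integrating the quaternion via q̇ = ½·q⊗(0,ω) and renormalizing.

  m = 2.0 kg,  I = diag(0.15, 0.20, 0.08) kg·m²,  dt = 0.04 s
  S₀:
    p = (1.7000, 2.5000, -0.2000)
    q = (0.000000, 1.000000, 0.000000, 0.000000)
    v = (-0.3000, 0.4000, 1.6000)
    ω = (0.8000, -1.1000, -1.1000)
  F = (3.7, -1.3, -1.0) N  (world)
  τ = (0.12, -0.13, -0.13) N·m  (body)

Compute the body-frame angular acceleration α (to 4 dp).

ω×(Iω) gyroscopic = (-0.1452, -0.0616, -0.0440)
(τ − ω×Iω)/I = (1.7680, -0.3420, -1.0750)

α = (1.7680, -0.3420, -1.0750)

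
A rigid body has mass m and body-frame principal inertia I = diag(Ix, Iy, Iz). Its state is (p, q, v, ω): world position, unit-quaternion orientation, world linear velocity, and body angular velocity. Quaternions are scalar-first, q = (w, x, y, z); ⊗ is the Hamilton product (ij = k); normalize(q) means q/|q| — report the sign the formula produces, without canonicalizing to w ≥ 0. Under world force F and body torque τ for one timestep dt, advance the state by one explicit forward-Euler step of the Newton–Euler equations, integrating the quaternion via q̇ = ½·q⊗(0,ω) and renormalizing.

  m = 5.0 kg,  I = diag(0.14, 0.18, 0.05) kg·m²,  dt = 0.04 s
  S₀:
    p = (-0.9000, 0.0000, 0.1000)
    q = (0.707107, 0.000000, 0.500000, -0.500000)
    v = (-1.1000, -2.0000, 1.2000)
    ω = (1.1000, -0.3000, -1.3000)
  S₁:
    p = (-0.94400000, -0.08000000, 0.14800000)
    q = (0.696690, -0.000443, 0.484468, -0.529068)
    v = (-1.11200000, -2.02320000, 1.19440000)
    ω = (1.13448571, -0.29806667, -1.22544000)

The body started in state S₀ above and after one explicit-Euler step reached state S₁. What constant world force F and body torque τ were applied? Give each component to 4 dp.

Δω = ω₁−ω₀ = (0.03448571, 0.00193333, 0.07456000)
τ = I·(Δω/dt) + ω₀×(Iω₀) = (0.0700, -0.1200, 0.0800)
Δv = v₁−v₀ = (-0.01200000, -0.02320000, -0.00560000)
applied force F = (-1.5000, -2.9000, -0.7000)

F = (-1.5000, -2.9000, -0.7000)
τ = (0.0700, -0.1200, 0.0800)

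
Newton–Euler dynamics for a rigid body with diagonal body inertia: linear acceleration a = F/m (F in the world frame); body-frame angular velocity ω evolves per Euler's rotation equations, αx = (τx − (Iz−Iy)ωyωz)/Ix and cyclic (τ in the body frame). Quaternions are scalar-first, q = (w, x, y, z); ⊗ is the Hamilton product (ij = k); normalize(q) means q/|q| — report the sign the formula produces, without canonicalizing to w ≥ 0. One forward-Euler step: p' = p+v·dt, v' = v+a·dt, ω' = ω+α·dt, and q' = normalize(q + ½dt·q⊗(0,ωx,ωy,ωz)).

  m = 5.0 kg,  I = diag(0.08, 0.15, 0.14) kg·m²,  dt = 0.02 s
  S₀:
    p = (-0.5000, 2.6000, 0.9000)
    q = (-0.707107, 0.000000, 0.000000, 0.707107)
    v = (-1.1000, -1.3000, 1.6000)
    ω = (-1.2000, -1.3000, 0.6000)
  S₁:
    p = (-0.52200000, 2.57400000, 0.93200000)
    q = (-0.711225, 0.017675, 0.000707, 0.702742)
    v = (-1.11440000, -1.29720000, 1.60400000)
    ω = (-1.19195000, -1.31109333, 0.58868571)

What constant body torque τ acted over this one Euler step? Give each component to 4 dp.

Δω = ω₁−ω₀ = (0.00805000, -0.01109333, -0.01131429)
gyro term ω₀×Iω₀ = (0.0078, 0.0432, 0.1092)
I·α + gyro = (0.0400, -0.0400, 0.0300)

τ = (0.0400, -0.0400, 0.0300)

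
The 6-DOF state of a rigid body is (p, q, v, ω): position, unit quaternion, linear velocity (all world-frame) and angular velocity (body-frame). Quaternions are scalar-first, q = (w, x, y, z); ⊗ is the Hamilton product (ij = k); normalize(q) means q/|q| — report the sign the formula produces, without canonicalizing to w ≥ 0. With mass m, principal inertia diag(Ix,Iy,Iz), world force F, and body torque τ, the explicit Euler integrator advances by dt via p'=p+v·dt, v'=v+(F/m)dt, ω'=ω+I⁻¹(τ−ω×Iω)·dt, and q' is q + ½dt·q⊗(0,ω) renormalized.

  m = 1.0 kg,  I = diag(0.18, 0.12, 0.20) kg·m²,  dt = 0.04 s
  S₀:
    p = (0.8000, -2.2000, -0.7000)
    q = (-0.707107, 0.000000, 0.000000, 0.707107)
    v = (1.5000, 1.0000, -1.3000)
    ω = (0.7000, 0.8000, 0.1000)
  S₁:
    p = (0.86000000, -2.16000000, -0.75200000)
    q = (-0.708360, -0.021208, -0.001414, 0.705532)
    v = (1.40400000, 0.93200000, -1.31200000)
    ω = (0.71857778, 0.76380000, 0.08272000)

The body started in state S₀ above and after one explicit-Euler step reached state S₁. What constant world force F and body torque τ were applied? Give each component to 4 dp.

F = (-2.4000, -1.7000, -0.3000)
τ = (0.0900, -0.1100, -0.1200)

ω₁ − ω₀ = (0.01857778, -0.03620000, -0.01728000)
I·α + gyro = (0.0900, -0.1100, -0.1200)
Δv = v₁−v₀ = (-0.09600000, -0.06800000, -0.01200000)
m·(v₁−v₀)/dt = (-2.4000, -1.7000, -0.3000)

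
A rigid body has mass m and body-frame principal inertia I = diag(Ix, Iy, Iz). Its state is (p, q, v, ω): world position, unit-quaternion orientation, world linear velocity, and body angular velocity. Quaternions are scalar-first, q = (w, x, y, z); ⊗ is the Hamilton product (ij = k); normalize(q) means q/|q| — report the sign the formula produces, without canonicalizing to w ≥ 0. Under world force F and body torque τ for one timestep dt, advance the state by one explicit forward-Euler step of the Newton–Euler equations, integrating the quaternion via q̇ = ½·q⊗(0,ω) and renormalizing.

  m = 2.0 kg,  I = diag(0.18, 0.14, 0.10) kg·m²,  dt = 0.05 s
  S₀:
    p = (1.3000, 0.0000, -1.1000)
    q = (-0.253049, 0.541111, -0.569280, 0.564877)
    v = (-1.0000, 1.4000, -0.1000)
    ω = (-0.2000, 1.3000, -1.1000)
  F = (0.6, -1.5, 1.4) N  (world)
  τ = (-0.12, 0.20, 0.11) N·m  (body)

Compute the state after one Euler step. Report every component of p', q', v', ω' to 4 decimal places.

p' = (1.2500, 0.0700, -1.1050)
q' = (-0.2161, 0.5392, -0.5649, 0.5860)
v' = (-0.9850, 1.3625, -0.0650)
ω' = (-0.2492, 1.3651, -1.0502)

precession coupling ω×(Iω) = (0.0572, 0.0176, 0.0104)
(τ − ω×Iω)/I = (-0.9844, 1.3029, 0.9960)
new body rate ω' = (-0.2492, 1.3651, -1.0502)
2q̇ = q⊗(0,ω) = (1.4696509, -0.0575223, 0.1532830, 0.8679422)
q' = normalize(q + ½dt·q⊗(0,ω)) = (-0.2161, 0.5392, -0.5649, 0.5860)
p + v·dt = (1.2500, 0.0700, -1.1050)
v + (F/m)dt = (-0.9850, 1.3625, -0.0650)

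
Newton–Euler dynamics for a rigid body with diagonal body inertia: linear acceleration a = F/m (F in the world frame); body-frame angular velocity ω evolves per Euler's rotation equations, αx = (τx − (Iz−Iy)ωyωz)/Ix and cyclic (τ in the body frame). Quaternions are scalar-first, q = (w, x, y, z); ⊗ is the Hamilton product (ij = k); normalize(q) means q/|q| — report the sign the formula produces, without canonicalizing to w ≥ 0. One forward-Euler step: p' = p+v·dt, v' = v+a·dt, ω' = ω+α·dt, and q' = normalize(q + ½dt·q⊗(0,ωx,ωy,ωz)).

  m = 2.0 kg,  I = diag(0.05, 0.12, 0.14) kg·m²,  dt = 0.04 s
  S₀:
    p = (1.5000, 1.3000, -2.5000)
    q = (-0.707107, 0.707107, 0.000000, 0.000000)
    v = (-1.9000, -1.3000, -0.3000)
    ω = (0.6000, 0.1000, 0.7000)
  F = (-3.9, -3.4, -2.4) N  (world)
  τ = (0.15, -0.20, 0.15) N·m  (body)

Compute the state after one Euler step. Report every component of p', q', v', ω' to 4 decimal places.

p' = (1.4240, 1.2480, -2.5120)
q' = (-0.7155, 0.6985, -0.0113, -0.0085)
v' = (-1.9780, -1.3680, -0.3480)
ω' = (0.7189, 0.0459, 0.7417)

(τ − ω×Iω)/I = (2.9720, -1.3517, 1.0414)
ω' = ω + α·dt = (0.7189, 0.0459, 0.7417)
Hamilton product q⊗(0,ω) = (-0.4242642, -0.4242642, -0.5656856, -0.4242642)
q + ½dt·q⊗(0,ω), renormalized = (-0.7155, 0.6985, -0.0113, -0.0085)
p' = p + v·dt = (1.4240, 1.2480, -2.5120)
v' = v + a·dt = (-1.9780, -1.3680, -0.3480)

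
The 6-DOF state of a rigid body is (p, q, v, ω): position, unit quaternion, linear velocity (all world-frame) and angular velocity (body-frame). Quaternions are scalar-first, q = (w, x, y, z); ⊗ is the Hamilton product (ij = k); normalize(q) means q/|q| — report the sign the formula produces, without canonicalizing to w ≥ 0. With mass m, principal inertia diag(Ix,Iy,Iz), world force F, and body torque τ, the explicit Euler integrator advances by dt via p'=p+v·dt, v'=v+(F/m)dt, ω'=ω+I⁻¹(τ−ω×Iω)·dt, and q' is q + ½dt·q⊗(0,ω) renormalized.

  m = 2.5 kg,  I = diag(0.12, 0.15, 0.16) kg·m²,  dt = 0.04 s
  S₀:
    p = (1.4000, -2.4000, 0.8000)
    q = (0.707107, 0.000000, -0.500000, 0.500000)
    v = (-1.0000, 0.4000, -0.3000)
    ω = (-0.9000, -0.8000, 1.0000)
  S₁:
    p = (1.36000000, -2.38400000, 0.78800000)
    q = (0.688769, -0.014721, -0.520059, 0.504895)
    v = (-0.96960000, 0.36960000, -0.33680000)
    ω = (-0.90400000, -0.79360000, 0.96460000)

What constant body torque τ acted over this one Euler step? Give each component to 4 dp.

rate change Δω = (-0.00400000, 0.00640000, -0.03540000)
gyro term ω₀×Iω₀ = (-0.0080, 0.0360, 0.0216)
I·α + gyro = (-0.0200, 0.0600, -0.1200)

τ = (-0.0200, 0.0600, -0.1200)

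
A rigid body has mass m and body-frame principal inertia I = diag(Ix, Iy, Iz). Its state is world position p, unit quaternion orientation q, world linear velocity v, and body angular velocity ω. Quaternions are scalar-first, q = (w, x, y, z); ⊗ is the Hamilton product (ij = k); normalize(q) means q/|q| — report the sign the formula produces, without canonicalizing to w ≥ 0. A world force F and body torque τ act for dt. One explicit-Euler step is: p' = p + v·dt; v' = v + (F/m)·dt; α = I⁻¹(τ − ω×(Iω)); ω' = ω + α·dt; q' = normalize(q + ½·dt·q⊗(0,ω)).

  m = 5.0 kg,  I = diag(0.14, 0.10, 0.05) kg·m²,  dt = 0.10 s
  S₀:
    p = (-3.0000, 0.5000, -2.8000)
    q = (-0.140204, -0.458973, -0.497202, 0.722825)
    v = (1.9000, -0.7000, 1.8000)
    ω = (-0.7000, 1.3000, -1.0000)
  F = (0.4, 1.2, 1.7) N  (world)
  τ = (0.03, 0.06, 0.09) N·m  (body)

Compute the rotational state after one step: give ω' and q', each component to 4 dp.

ω' = (-0.7250, 1.2970, -0.8928)
q' = (-0.0875, -0.4743, -0.5524, 0.6799)

(τ − ω×Iω)/I = (-0.2500, -0.0300, 1.0720)
new body rate ω' = (-0.7250, 1.2970, -0.8928)
Hamilton product q⊗(0,ω) = (1.0479065, -0.3443277, -1.1472157, -0.8045023)
updated quaternion q' = (-0.0875, -0.4743, -0.5524, 0.6799)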